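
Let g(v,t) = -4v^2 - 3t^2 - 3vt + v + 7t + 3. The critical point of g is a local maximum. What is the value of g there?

295/39

∂g/∂v = -8v - 3t + 1 = 0 and ∂g/∂t = -3v - 6t + 7 = 0, so (v, t) = (-5/13, 53/39).
The Hessian has g_{vv} = -8, g_{tt} = -6, g_{vt} = -3, giving D = 39 > 0 with g_{vv} < 0, so the point is a local maximum.
g(-5/13, 53/39) = 295/39.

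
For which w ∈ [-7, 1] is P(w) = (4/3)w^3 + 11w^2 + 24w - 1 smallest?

The derivative is 4w^2 + 22w + 24, which vanishes at w = -4 and w = -3/2.
Evaluating at the critical points and endpoints: P(-7) = -262/3; P(-4) = -19/3; P(-3/2) = -67/4; P(1) = 106/3.
The minimum over the interval is -262/3, attained at w = -7.

-7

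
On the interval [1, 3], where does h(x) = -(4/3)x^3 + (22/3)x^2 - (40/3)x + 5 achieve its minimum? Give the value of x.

3

h'(x) = -4x^2 + (44/3)x - 40/3, which vanishes at x = 5/3 and x = 2.
Evaluating at the critical points and endpoints: h(1) = -7/3,  h(5/3) = -245/81,  h(2) = -3,  h(3) = -5.
Hence the absolute minimum is -5 at x = 3.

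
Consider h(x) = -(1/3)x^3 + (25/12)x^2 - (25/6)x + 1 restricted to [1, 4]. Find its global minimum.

The derivative is -x^2 + (25/6)x - 25/6, which vanishes at x = 5/3 and x = 5/2.
Compare values at every candidate in [1, 4]: h(1) = -17/12,  h(5/3) = -551/324,  h(5/2) = -77/48,  h(4) = -11/3.
The minimum over the interval is -11/3, attained at x = 4.

-11/3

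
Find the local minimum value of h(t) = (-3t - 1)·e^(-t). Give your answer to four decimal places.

-1.5403

Differentiating with the product rule gives h'(t) = (3t - 2)·e^(-t). Since e^(-t) > 0, the only critical point is t = 2/3.
h''(2/3) has the same sign as 3 > 0, so this is a local minimum.
h(2/3) = (-3)·e^(-2/3) ≈ -1.5403.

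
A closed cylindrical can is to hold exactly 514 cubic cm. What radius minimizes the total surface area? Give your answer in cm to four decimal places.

With radius r and height h, πr²h = 514 so h = 514/(πr²), and S(r) = 2πr² + 2πrh = 2πr² + 2·514/r.
S'(r) = 4πr − 2·514/r² = 0 ⇒ r³ = 514/(2π), so r ≈ 4.3410 and h = 2r ≈ 8.6821.
S''(r) = 4π + 4·514/r³ > 0, so this is the minimum; S ≈ 355.2139.

4.3410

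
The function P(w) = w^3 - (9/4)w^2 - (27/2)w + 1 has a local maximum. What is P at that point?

Critical points: P'(w) = 3w^2 - (9/2)w - 27/2 vanishes at w = -3/2, 3.
P''(w) = 6w - 9/2. P''(-3/2) = -27/2 < 0 ⇒ local maximum; P''(3) = 27/2 > 0 ⇒ local minimum.
Thus P has its local maximum at w = -3/2, with value 205/16.

205/16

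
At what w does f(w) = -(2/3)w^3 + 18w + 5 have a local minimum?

Critical points: f'(w) = -2w^2 + 18 vanishes at w = -3, 3.
f''(w) = -4w. f''(-3) = 12 > 0 ⇒ local minimum; f''(3) = -12 < 0 ⇒ local maximum.
Thus f has its local minimum at w = -3, with value -31.

-3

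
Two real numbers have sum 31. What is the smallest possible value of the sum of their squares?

961/2

With a + b = 31, a^2 + b^2 = a^2 + (31 − a)^2.
The derivative 2a − 2(31 − a) = 4a − 62 vanishes at a = 31/2; second derivative 4 > 0, a minimum.
The minimum is 2·(31/2)^2 = 961/2.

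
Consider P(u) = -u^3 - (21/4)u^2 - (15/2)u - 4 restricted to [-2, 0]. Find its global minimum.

-4

P'(u) = -3u^2 - (21/2)u - 15/2, whose only zero in [-2, 0] is u = -1.
Evaluating at the critical points and endpoints: P(-2) = -2; P(-1) = -3/4; P(0) = -4.
The minimum over the interval is -4, attained at u = 0.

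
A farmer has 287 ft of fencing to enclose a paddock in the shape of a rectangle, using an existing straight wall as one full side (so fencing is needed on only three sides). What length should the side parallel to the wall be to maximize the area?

287/2

Let the sides perpendicular to the wall have length x and the parallel side y, so 2x + y = 287 and the area is A = xy = x(287 − 2x).
A'(x) = 287 − 4x = 0 gives x = 287/4, and A''(x) = −4 < 0 confirms a maximum.
Then y = 287 − 2·287/4 = 287/2 and A = 82369/8.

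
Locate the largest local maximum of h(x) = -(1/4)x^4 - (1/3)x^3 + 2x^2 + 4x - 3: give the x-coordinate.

h'(x) = -x^3 - x^2 + 4x + 4. Setting h'(x) = 0 gives x ∈ {-2, -1, 2}.
Second-derivative test with h''(x) = -3x^2 - 2x + 4: h''(-2) = -4 < 0 ⇒ local maximum; h''(-1) = 3 > 0 ⇒ local minimum; h''(2) = -12 < 0 ⇒ local maximum.
Thus h has its largest local maximum at x = 2, with value 19/3.

2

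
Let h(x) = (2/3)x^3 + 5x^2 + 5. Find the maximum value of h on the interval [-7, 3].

Differentiating, h'(x) = 2x^2 + 10x; which vanishes at x = -5 and x = 0.
Candidates: h(-7) = 64/3; h(-5) = 140/3; h(0) = 5; h(3) = 68.
The maximum over the interval is 68, attained at x = 3.

68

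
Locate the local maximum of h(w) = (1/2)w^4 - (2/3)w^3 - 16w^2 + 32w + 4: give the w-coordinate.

1

h'(w) = 2w^3 - 2w^2 - 32w + 32 = 0 at w = -4, 1, 4.
Second-derivative test with h''(w) = 6w^2 - 4w - 32: h''(-4) = 80 > 0 ⇒ local minimum; h''(1) = -30 < 0 ⇒ local maximum; h''(4) = 48 > 0 ⇒ local minimum.
Thus h has its local maximum at w = 1, with value 119/6.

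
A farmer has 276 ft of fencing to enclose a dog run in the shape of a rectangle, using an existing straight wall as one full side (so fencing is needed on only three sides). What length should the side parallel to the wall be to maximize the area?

138

Let the sides perpendicular to the wall have length x and the parallel side y, so 2x + y = 276 and the area is A = xy = x(276 − 2x).
A'(x) = 276 − 4x = 0 gives x = 69, and A''(x) = −4 < 0 confirms a maximum.
Then y = 276 − 2·69 = 138 and A = 9522.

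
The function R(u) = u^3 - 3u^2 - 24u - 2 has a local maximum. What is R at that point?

26

R'(u) = 3u^2 - 6u - 24 = 0 at u = -2, 4.
Second-derivative test with R''(u) = 6u - 6: R''(-2) = -18 < 0 ⇒ local maximum; R''(4) = 18 > 0 ⇒ local minimum.
So the local maximum value is R(-2) = 26.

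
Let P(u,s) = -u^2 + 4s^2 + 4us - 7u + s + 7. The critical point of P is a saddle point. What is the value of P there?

∂P/∂u = -2u + 4s - 7 = 0 and ∂P/∂s = 4u + 8s + 1 = 0, so (u, s) = (-15/8, 13/16).
The Hessian has P_{uu} = -2, P_{ss} = 8, P_{us} = 4, giving D = -32 < 0, so the point is a saddle point.
P(-15/8, 13/16) = 447/32.

447/32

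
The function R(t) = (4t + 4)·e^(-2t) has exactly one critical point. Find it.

-1/2

Differentiating with the product rule gives R'(t) = (-8t - 4)·e^(-2t). Since e^(-2t) > 0, the only critical point is t = -1/2.
R''(-1/2) has the same sign as -8 < 0, so this is a local maximum.
R(-1/2) = (2)·e^(1) ≈ 5.4366.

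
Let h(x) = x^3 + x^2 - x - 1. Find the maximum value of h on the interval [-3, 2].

The derivative is 3x^2 + 2x - 1, which vanishes at x = -1 and x = 1/3.
Compare values at every candidate in [-3, 2]: h(-3) = -16, h(-1) = 0, h(1/3) = -32/27, h(2) = 9.
Hence the absolute maximum is 9 at x = 2.

9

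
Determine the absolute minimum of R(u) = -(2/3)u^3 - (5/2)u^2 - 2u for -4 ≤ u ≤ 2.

-58/3

R'(u) = -2u^2 - 5u - 2, which vanishes at u = -2 and u = -1/2.
Candidates: R(-4) = 32/3,  R(-2) = -2/3,  R(-1/2) = 11/24,  R(2) = -58/3.
Hence the absolute minimum is -58/3 at u = 2.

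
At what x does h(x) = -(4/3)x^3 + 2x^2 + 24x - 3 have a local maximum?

Critical points: h'(x) = -4x^2 + 4x + 24 vanishes at x = -2, 3.
Second-derivative test with h''(x) = -8x + 4: h''(-2) = 20 > 0 ⇒ local minimum; h''(3) = -20 < 0 ⇒ local maximum.
Thus h has its local maximum at x = 3, with value 51.

3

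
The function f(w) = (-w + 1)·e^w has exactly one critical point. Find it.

0

f'(w) = (-1)·e^w + (-w + 1)·1·e^w = (-w)·e^w. Since e^w > 0, the only critical point is w = 0.
f''(0) has the same sign as -1 < 0, so this is a local maximum.
f(0) = (1)·e^(0) ≈ 1.0000.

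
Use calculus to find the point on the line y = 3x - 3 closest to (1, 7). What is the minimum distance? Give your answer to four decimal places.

2.2136

Minimize D(x)^2 = (x - 1)^2 + (3x - 10)^2.
d/dx[D^2] = 2(x - 1) + 2·3·(3x - 10) = 0 ⇒ x = 31/10.
Then y = 63/10 and the distance is √(49/10) ≈ 2.2136.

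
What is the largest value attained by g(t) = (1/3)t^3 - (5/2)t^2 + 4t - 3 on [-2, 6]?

3

g'(t) = t^2 - 5t + 4, which vanishes at t = 1 and t = 4.
Evaluating at the critical points and endpoints: g(-2) = -71/3; g(1) = -7/6; g(4) = -17/3; g(6) = 3.
Hence the absolute maximum is 3 at t = 6.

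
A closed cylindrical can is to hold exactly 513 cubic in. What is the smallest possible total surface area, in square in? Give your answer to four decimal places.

With radius r and height h, πr²h = 513 so h = 513/(πr²), and S(r) = 2πr² + 2πrh = 2πr² + 2·513/r.
S'(r) = 4πr − 2·513/r² = 0 ⇒ r³ = 513/(2π), so r ≈ 4.3382 and h = 2r ≈ 8.6765.
S''(r) = 4π + 4·513/r³ > 0, so this is the minimum; S ≈ 354.7530.

354.7530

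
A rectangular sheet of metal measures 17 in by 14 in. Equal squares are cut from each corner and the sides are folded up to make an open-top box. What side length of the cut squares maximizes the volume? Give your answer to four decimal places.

2.5473

With cut size x, the volume is V(x) = x(17 − 2x)(14 − 2x) for 0 < x < 7.
V'(x) = 12x^2 − 124x + 238. Setting V'(x) = 0 gives x ≈ 2.5473 (the root in (0, 7)).
V''(x) = 24x − 124 is negative there, so this is the maximum; V ≈ 270.0707.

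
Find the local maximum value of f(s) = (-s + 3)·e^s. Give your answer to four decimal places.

By the product rule, f'(s) = (-s + 2)·e^s. Since e^s > 0, the only critical point is s = 2.
f''(2) has the same sign as -1 < 0, so this is a local maximum.
f(2) = (1)·e^(2) ≈ 7.3891.

7.3891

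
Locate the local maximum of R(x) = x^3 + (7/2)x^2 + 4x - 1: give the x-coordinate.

R'(x) = 3x^2 + 7x + 4 = 0 at x = -4/3, -1.
Second-derivative test with R''(x) = 6x + 7: R''(-4/3) = -1 < 0 ⇒ local maximum; R''(-1) = 1 > 0 ⇒ local minimum.
Thus R has its local maximum at x = -4/3, with value -67/27.

-4/3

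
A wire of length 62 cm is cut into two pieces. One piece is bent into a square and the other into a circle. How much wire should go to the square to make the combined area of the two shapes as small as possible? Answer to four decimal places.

34.7261

Let x be the length used for the square. Square side x/4; circle radius (62−x)/(2π).
A(x) = (x/4)² + π·((62−x)/(2π))² = x²/16 + (62−x)²/(4π) for 0 ≤ x ≤ 62. A'(x) = x/8 − (62−x)/(2π) = 0 gives x = 4·62/(π+4) ≈ 34.7261.
A'' = 1/8 + 1/(2π) > 0, so this gives the minimum combined area; x ≈ 34.7261 cm to the square.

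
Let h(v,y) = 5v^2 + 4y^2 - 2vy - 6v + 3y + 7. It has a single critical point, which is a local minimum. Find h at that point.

∂h/∂v = 10v - 2y - 6 = 0 and ∂h/∂y = -2v + 8y + 3 = 0, so (v, y) = (21/38, -9/38).
The Hessian has h_{vv} = 10, h_{yy} = 8, h_{vy} = -2, giving D = 76 > 0 with h_{vv} > 0, so the point is a local minimum.
h(21/38, -9/38) = 379/76.

379/76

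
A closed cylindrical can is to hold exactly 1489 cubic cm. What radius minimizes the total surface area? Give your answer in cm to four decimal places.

With radius r and height h, πr²h = 1489 so h = 1489/(πr²), and S(r) = 2πr² + 2πrh = 2πr² + 2·1489/r.
S'(r) = 4πr − 2·1489/r² = 0 ⇒ r³ = 1489/(2π), so r ≈ 6.1883 and h = 2r ≈ 12.3766.
S''(r) = 4π + 4·1489/r³ > 0, so this is the minimum; S ≈ 721.8456.

6.1883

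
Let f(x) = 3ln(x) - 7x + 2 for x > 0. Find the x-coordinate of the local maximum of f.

3/7

f'(x) = 3/x − 7 = 0 gives x = 3/7.
f''(x) = -3/x², which is negative for x > 0, so this is a local maximum.
f(3/7) = 3·ln(3/7) - 3 + 2 ≈ -3.5419.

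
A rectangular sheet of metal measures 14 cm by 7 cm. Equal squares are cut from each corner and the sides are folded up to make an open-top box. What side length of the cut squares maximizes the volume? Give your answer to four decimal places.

With cut size x, the volume is V(x) = x(14 − 2x)(7 − 2x) for 0 < x < 3.5.
V'(x) = 12x^2 − 84x + 98. Setting V'(x) = 0 gives x ≈ 1.4793 (the root in (0, 3.5)).
V''(x) = 24x − 84 is negative there, so this is the maximum; V ≈ 66.0104.

1.4793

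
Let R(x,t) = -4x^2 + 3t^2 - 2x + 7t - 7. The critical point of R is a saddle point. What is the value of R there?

-65/6

∂R/∂x = -8x - 2 = 0 and ∂R/∂t = 6t + 7 = 0, so (x, t) = (-1/4, -7/6).
The Hessian has R_{xx} = -8, R_{tt} = 6, R_{xt} = 0, giving D = -48 < 0, so the point is a saddle point.
R(-1/4, -7/6) = -65/6.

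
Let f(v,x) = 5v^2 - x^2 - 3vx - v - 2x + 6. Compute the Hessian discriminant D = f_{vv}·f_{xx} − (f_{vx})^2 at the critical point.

-29

∂f/∂v = 10v - 3x - 1 = 0 and ∂f/∂x = -3v - 2x - 2 = 0, so (v, x) = (-4/29, -23/29).
The Hessian has f_{vv} = 10, f_{xx} = -2, f_{vx} = -3, giving D = -29 < 0, so the point is a saddle point.
D = (10)·(-2) − (-3)^2 = -29.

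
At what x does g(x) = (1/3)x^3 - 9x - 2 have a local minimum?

3

g'(x) = x^2 - 9 = 0 at x = -3, 3.
Second-derivative test with g''(x) = 2x: g''(-3) = -6 < 0 ⇒ local maximum; g''(3) = 6 > 0 ⇒ local minimum.
Thus g has its local minimum at x = 3, with value -20.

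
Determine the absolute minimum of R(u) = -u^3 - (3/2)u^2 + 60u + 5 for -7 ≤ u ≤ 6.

The derivative is -3u^2 - 3u + 60, which vanishes at u = -5 and u = 4.
Compare values at every candidate in [-7, 6]: R(-7) = -291/2,  R(-5) = -415/2,  R(4) = 157,  R(6) = 95.
So the minimum is R(-5) = -415/2.

-415/2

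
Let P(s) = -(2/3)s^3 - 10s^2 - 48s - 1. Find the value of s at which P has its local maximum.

-4

P'(s) = -2s^2 - 20s - 48. Setting P'(s) = 0 gives s ∈ {-6, -4}.
Since P''(s) = -4s - 20, we get P''(-6) = 4 > 0 ⇒ local minimum; P''(-4) = -4 < 0 ⇒ local maximum.
Thus P has its local maximum at s = -4, with value 221/3.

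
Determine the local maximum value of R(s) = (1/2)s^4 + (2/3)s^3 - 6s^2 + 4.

4

R'(s) = 2s^3 + 2s^2 - 12s. Setting R'(s) = 0 gives s ∈ {-3, 0, 2}.
Since R''(s) = 6s^2 + 4s - 12, we get R''(-3) = 30 > 0 ⇒ local minimum; R''(0) = -12 < 0 ⇒ local maximum; R''(2) = 20 > 0 ⇒ local minimum.
The local maximum is R(0) = 4.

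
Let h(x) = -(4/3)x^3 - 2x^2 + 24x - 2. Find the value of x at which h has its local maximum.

h'(x) = -4x^2 - 4x + 24. Setting h'(x) = 0 gives x ∈ {-3, 2}.
Second-derivative test with h''(x) = -8x - 4: h''(-3) = 20 > 0 ⇒ local minimum; h''(2) = -20 < 0 ⇒ local maximum.
The local maximum is h(2) = 82/3.

2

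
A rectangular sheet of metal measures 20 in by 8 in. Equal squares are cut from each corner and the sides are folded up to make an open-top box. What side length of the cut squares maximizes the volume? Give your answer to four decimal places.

With cut size x, the volume is V(x) = x(20 − 2x)(8 − 2x) for 0 < x < 4.
V'(x) = 12x^2 − 112x + 160. Setting V'(x) = 0 gives x ≈ 1.7607 (the root in (0, 4)).
V''(x) = 24x − 112 is negative there, so this is the maximum; V ≈ 129.9415.

1.7607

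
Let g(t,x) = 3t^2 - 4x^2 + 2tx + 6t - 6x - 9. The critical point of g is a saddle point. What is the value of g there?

-108/13

∂g/∂t = 6t + 2x + 6 = 0 and ∂g/∂x = 2t - 8x - 6 = 0, so (t, x) = (-9/13, -12/13).
The Hessian has g_{tt} = 6, g_{xx} = -8, g_{tx} = 2, giving D = -52 < 0, so the point is a saddle point.
g(-9/13, -12/13) = -108/13.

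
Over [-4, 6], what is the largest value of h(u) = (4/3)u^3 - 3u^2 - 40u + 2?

749/12

Differentiating, h'(u) = 4u^2 - 6u - 40; which vanishes at u = -5/2 and u = 4.
Candidates: h(-4) = 86/3,  h(-5/2) = 749/12,  h(4) = -362/3,  h(6) = -58.
So the maximum is h(-5/2) = 749/12.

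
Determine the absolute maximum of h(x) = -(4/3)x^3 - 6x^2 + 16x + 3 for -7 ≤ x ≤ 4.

Differentiating, h'(x) = -4x^2 - 12x + 16; which vanishes at x = -4 and x = 1.
Candidates: h(-7) = 163/3; h(-4) = -215/3; h(1) = 35/3; h(4) = -343/3.
Hence the absolute maximum is 163/3 at x = -7.

163/3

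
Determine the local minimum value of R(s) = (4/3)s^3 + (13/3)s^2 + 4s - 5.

-497/81

R'(s) = 4s^2 + (26/3)s + 4 = 0 at s = -3/2, -2/3.
Second-derivative test with R''(s) = 8s + 26/3: R''(-3/2) = -10/3 < 0 ⇒ local maximum; R''(-2/3) = 10/3 > 0 ⇒ local minimum.
Thus R has its local minimum at s = -2/3, with value -497/81.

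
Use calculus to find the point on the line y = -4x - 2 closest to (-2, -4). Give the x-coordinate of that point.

6/17

Minimize D(x)^2 = (x + 2)^2 + (-4x + 2)^2.
d/dx[D^2] = 2(x + 2) + 2·(-4)·(-4x + 2) = 0 ⇒ x = 6/17.
Then y = -58/17 and the distance is √(100/17) ≈ 2.4254.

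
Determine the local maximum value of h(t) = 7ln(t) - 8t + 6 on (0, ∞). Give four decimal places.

-1.9347

h'(t) = 7/t − 8 = 0 gives t = 7/8.
h''(t) = -7/t², which is negative for t > 0, so this is a local maximum.
h(7/8) = 7·ln(7/8) - 7 + 6 ≈ -1.9347.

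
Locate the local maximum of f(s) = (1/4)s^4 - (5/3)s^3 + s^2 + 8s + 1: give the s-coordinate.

2

f'(s) = s^3 - 5s^2 + 2s + 8 = 0 at s = -1, 2, 4.
Second-derivative test with f''(s) = 3s^2 - 10s + 2: f''(-1) = 15 > 0 ⇒ local minimum; f''(2) = -6 < 0 ⇒ local maximum; f''(4) = 10 > 0 ⇒ local minimum.
So the local maximum value is f(2) = 35/3.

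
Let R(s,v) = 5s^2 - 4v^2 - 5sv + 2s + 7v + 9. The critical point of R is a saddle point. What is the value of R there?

1244/105

∂R/∂s = 10s - 5v + 2 = 0 and ∂R/∂v = -5s - 8v + 7 = 0, so (s, v) = (19/105, 16/21).
The Hessian has R_{ss} = 10, R_{vv} = -8, R_{sv} = -5, giving D = -105 < 0, so the point is a saddle point.
R(19/105, 16/21) = 1244/105.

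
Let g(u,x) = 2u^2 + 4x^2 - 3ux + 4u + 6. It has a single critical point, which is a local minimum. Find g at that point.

∂g/∂u = 4u - 3x + 4 = 0 and ∂g/∂x = -3u + 8x = 0, so (u, x) = (-32/23, -12/23).
The Hessian has g_{uu} = 4, g_{xx} = 8, g_{ux} = -3, giving D = 23 > 0 with g_{uu} > 0, so the point is a local minimum.
g(-32/23, -12/23) = 74/23.

74/23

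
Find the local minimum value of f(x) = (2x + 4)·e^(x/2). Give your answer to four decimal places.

f'(x) = 2·e^(x/2) + (2x + 4)·(1/2)·e^(x/2) = (x + 4)·e^(x/2). Since e^(x/2) > 0, the only critical point is x = -4.
f''(-4) has the same sign as 1 > 0, so this is a local minimum.
f(-4) = (-4)·e^(-2) ≈ -0.5413.

-0.5413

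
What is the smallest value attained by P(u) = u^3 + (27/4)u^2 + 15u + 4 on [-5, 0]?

Differentiating, P'(u) = 3u^2 + (27/2)u + 15; which vanishes at u = -5/2 and u = -2.
Compare values at every candidate in [-5, 0]: P(-5) = -109/4; P(-5/2) = -111/16; P(-2) = -7; P(0) = 4.
So the minimum is P(-5) = -109/4.

-109/4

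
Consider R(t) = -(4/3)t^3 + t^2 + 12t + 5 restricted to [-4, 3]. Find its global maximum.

175/3

Differentiating, R'(t) = -4t^2 + 2t + 12; which vanishes at t = -3/2 and t = 2.
Compare values at every candidate in [-4, 3]: R(-4) = 175/3; R(-3/2) = -25/4; R(2) = 67/3; R(3) = 14.
So the maximum is R(-4) = 175/3.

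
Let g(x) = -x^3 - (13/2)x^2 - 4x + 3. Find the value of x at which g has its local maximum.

-1/3

g'(x) = -3x^2 - 13x - 4 = 0 at x = -4, -1/3.
Second-derivative test with g''(x) = -6x - 13: g''(-4) = 11 > 0 ⇒ local minimum; g''(-1/3) = -11 < 0 ⇒ local maximum.
Thus g has its local maximum at x = -1/3, with value 197/54.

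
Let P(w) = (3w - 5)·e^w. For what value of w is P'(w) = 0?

2/3

By the product rule, P'(w) = (3w - 2)·e^w. Since e^w > 0, the only critical point is w = 2/3.
P''(2/3) has the same sign as 3 > 0, so this is a local minimum.
P(2/3) = (-3)·e^(2/3) ≈ -5.8432.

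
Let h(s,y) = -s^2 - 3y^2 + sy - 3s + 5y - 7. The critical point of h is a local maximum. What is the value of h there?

-40/11

∂h/∂s = -2s + y - 3 = 0 and ∂h/∂y = s - 6y + 5 = 0, so (s, y) = (-13/11, 7/11).
The Hessian has h_{ss} = -2, h_{yy} = -6, h_{sy} = 1, giving D = 11 > 0 with h_{ss} < 0, so the point is a local maximum.
h(-13/11, 7/11) = -40/11.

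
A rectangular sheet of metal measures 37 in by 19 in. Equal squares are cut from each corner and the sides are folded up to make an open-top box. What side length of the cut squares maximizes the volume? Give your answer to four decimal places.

With cut size x, the volume is V(x) = x(37 − 2x)(19 − 2x) for 0 < x < 9.5.
V'(x) = 12x^2 − 224x + 703. Setting V'(x) = 0 gives x ≈ 3.9922 (the root in (0, 9.5)).
V''(x) = 24x − 224 is negative there, so this is the maximum; V ≈ 1276.0039.

3.9922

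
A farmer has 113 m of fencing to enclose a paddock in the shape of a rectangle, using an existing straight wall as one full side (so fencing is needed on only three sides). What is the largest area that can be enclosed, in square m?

Let the sides perpendicular to the wall have length x and the parallel side y, so 2x + y = 113 and the area is A = xy = x(113 − 2x).
A'(x) = 113 − 4x = 0 gives x = 113/4, and A''(x) = −4 < 0 confirms a maximum.
Then y = 113 − 2·113/4 = 113/2 and A = 12769/8.

12769/8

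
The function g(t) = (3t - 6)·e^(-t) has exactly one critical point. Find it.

3

g'(t) = 3·e^(-t) + (3t - 6)·(-1)·e^(-t) = (-3t + 9)·e^(-t). Since e^(-t) > 0, the only critical point is t = 3.
g''(3) has the same sign as -3 < 0, so this is a local maximum.
g(3) = (3)·e^(-3) ≈ 0.1494.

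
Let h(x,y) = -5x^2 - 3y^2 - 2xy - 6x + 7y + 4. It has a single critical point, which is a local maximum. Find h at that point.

661/56

∂h/∂x = -10x - 2y - 6 = 0 and ∂h/∂y = -2x - 6y + 7 = 0, so (x, y) = (-25/28, 41/28).
The Hessian has h_{xx} = -10, h_{yy} = -6, h_{xy} = -2, giving D = 56 > 0 with h_{xx} < 0, so the point is a local maximum.
h(-25/28, 41/28) = 661/56.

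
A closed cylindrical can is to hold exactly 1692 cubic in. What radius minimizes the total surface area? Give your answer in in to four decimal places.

With radius r and height h, πr²h = 1692 so h = 1692/(πr²), and S(r) = 2πr² + 2πrh = 2πr² + 2·1692/r.
S'(r) = 4πr − 2·1692/r² = 0 ⇒ r³ = 1692/(2π), so r ≈ 6.4576 and h = 2r ≈ 12.9153.
S''(r) = 4π + 4·1692/r³ > 0, so this is the minimum; S ≈ 786.0463.

6.4576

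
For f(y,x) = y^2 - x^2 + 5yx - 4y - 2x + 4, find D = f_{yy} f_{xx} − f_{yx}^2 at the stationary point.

∂f/∂y = 2y + 5x - 4 = 0 and ∂f/∂x = 5y - 2x - 2 = 0, so (y, x) = (18/29, 16/29).
The Hessian has f_{yy} = 2, f_{xx} = -2, f_{yx} = 5, giving D = -29 < 0, so the point is a saddle point.
D = (2)·(-2) − (5)^2 = -29.

-29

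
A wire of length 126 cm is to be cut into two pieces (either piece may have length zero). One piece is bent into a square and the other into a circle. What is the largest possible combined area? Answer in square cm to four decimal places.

1263.3719

Let x be the length used for the square. Square side x/4; circle radius (126−x)/(2π).
A(x) = (x/4)² + π·((126−x)/(2π))² = x²/16 + (126−x)²/(4π) for 0 ≤ x ≤ 126. A'(x) = x/8 − (126−x)/(2π) = 0 gives x = 4·126/(π+4) ≈ 70.5725.
A'' > 0, so the interior critical point is a minimum; the maximum is at an endpoint. A(0) = 1263.3719 and A(126) = 992.2500, so the largest area is 1263.3719.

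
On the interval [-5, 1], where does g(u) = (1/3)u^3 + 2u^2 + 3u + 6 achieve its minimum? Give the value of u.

Differentiating, g'(u) = u^2 + 4u + 3; which vanishes at u = -3 and u = -1.
Evaluating at the critical points and endpoints: g(-5) = -2/3, g(-3) = 6, g(-1) = 14/3, g(1) = 34/3.
Hence the absolute minimum is -2/3 at u = -5.

-5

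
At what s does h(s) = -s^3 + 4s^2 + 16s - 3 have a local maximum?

h'(s) = -3s^2 + 8s + 16 = 0 at s = -4/3, 4.
Second-derivative test with h''(s) = -6s + 8: h''(-4/3) = 16 > 0 ⇒ local minimum; h''(4) = -16 < 0 ⇒ local maximum.
The local maximum is h(4) = 61.

4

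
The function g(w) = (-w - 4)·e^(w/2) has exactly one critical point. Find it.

By the product rule, g'(w) = (-(1/2)w - 3)·e^(w/2). Since e^(w/2) > 0, the only critical point is w = -6.
g''(-6) has the same sign as -1/2 < 0, so this is a local maximum.
g(-6) = (2)·e^(-3) ≈ 0.0996.

-6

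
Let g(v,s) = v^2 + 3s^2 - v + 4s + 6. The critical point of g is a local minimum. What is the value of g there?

53/12

∂g/∂v = 2v - 1 = 0 and ∂g/∂s = 6s + 4 = 0, so (v, s) = (1/2, -2/3).
The Hessian has g_{vv} = 2, g_{ss} = 6, g_{vs} = 0, giving D = 12 > 0 with g_{vv} > 0, so the point is a local minimum.
g(1/2, -2/3) = 53/12.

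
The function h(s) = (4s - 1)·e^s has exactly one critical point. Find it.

-3/4

h'(s) = 4·e^s + (4s - 1)·1·e^s = (4s + 3)·e^s. Since e^s > 0, the only critical point is s = -3/4.
h''(-3/4) has the same sign as 4 > 0, so this is a local minimum.
h(-3/4) = (-4)·e^(-3/4) ≈ -1.8895.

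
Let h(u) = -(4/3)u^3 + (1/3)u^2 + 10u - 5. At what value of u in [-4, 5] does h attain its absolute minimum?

5

The derivative is -4u^2 + (2/3)u + 10, which vanishes at u = -3/2 and u = 5/3.
Compare values at every candidate in [-4, 5]: h(-4) = 137/3, h(-3/2) = -59/4, h(5/3) = 520/81, h(5) = -340/3.
So the minimum is h(5) = -340/3.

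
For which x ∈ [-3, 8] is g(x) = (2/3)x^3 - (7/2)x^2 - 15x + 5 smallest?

g'(x) = 2x^2 - 7x - 15, which vanishes at x = -3/2 and x = 5.
Evaluating at the critical points and endpoints: g(-3) = 1/2; g(-3/2) = 139/8; g(5) = -445/6; g(8) = 7/3.
So the minimum is g(5) = -445/6.

5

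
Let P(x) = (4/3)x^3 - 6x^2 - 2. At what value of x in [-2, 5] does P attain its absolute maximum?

5

P'(x) = 4x^2 - 12x, which vanishes at x = 0 and x = 3.
Candidates: P(-2) = -110/3, P(0) = -2, P(3) = -20, P(5) = 44/3.
So the maximum is P(5) = 44/3.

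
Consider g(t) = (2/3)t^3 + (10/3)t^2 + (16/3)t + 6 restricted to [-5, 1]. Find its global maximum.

The derivative is 2t^2 + (20/3)t + 16/3, which vanishes at t = -2 and t = -4/3.
Evaluating at the critical points and endpoints: g(-5) = -62/3,  g(-2) = 10/3,  g(-4/3) = 262/81,  g(1) = 46/3.
The maximum over the interval is 46/3, attained at t = 1.

46/3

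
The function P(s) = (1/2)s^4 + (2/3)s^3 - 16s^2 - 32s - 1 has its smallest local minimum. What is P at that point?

-643/3

Critical points: P'(s) = 2s^3 + 2s^2 - 32s - 32 vanishes at s = -4, -1, 4.
Second-derivative test with P''(s) = 6s^2 + 4s - 32: P''(-4) = 48 > 0 ⇒ local minimum; P''(-1) = -30 < 0 ⇒ local maximum; P''(4) = 80 > 0 ⇒ local minimum.
So the smallest local minimum value is P(4) = -643/3.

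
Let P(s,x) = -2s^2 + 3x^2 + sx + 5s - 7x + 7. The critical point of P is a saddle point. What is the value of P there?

∂P/∂s = -4s + x + 5 = 0 and ∂P/∂x = s + 6x - 7 = 0, so (s, x) = (37/25, 23/25).
The Hessian has P_{ss} = -4, P_{xx} = 6, P_{sx} = 1, giving D = -25 < 0, so the point is a saddle point.
P(37/25, 23/25) = 187/25.

187/25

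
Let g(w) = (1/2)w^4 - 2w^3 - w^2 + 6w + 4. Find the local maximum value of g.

15/2

g'(w) = 2w^3 - 6w^2 - 2w + 6 = 0 at w = -1, 1, 3.
Since g''(w) = 6w^2 - 12w - 2, we get g''(-1) = 16 > 0 ⇒ local minimum; g''(1) = -8 < 0 ⇒ local maximum; g''(3) = 16 > 0 ⇒ local minimum.
The local maximum is g(1) = 15/2.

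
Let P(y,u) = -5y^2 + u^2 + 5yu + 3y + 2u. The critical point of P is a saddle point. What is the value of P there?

∂P/∂y = -10y + 5u + 3 = 0 and ∂P/∂u = 5y + 2u + 2 = 0, so (y, u) = (-4/45, -7/9).
The Hessian has P_{yy} = -10, P_{uu} = 2, P_{yu} = 5, giving D = -45 < 0, so the point is a saddle point.
P(-4/45, -7/9) = -41/45.

-41/45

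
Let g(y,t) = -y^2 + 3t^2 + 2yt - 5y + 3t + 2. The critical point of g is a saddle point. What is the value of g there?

∂g/∂y = -2y + 2t - 5 = 0 and ∂g/∂t = 2y + 6t + 3 = 0, so (y, t) = (-9/4, 1/4).
The Hessian has g_{yy} = -2, g_{tt} = 6, g_{yt} = 2, giving D = -16 < 0, so the point is a saddle point.
g(-9/4, 1/4) = 8.

8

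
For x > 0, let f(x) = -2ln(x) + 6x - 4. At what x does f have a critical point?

1/3

f'(x) = -2/x + 6 = 0 gives x = 1/3.
f''(x) = 2/x², which is positive for x > 0, so this is a local minimum.
f(1/3) = -2·ln(1/3) + 2 - 4 ≈ 0.1972.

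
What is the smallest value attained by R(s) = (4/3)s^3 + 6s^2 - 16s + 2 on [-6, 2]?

Differentiating, R'(s) = 4s^2 + 12s - 16; which vanishes at s = -4 and s = 1.
Candidates: R(-6) = 26, R(-4) = 230/3, R(1) = -20/3, R(2) = 14/3.
So the minimum is R(1) = -20/3.

-20/3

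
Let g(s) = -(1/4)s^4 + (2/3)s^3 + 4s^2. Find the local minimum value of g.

0

g'(s) = -s^3 + 2s^2 + 8s = 0 at s = -2, 0, 4.
Since g''(s) = -3s^2 + 4s + 8, we get g''(-2) = -12 < 0 ⇒ local maximum; g''(0) = 8 > 0 ⇒ local minimum; g''(4) = -24 < 0 ⇒ local maximum.
Thus g has its local minimum at s = 0, with value 0.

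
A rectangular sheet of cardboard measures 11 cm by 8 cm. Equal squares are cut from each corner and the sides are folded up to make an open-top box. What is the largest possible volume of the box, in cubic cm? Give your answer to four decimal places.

60.0126

With cut size x, the volume is V(x) = x(11 − 2x)(8 − 2x) for 0 < x < 4.
V'(x) = 12x^2 − 76x + 88. Setting V'(x) = 0 gives x ≈ 1.5252 (the root in (0, 4)).
V''(x) = 24x − 76 is negative there, so this is the maximum; V ≈ 60.0126.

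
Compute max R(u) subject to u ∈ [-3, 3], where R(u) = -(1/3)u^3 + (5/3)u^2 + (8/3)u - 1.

15

The derivative is -u^2 + (10/3)u + 8/3, whose only zero in [-3, 3] is u = -2/3.
Candidates: R(-3) = 15, R(-2/3) = -157/81, R(3) = 13.
So the maximum is R(-3) = 15.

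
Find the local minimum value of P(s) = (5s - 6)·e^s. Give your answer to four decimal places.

-6.1070

By the product rule, P'(s) = (5s - 1)·e^s. Since e^s > 0, the only critical point is s = 1/5.
P''(1/5) has the same sign as 5 > 0, so this is a local minimum.
P(1/5) = (-5)·e^(1/5) ≈ -6.1070.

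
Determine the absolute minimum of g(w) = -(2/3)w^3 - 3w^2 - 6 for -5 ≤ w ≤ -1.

-15

Differentiating, g'(w) = -2w^2 - 6w; whose only zero in [-5, -1] is w = -3.
Candidates: g(-5) = 7/3, g(-3) = -15, g(-1) = -25/3.
The minimum over the interval is -15, attained at w = -3.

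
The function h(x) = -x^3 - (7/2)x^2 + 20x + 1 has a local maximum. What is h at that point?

Critical points: h'(x) = -3x^2 - 7x + 20 vanishes at x = -4, 5/3.
Second-derivative test with h''(x) = -6x - 7: h''(-4) = 17 > 0 ⇒ local minimum; h''(5/3) = -17 < 0 ⇒ local maximum.
Thus h has its local maximum at x = 5/3, with value 1079/54.

1079/54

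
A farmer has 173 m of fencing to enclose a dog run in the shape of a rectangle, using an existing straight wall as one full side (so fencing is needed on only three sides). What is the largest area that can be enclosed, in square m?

Let the sides perpendicular to the wall have length x and the parallel side y, so 2x + y = 173 and the area is A = xy = x(173 − 2x).
A'(x) = 173 − 4x = 0 gives x = 173/4, and A''(x) = −4 < 0 confirms a maximum.
Then y = 173 − 2·173/4 = 173/2 and A = 29929/8.

29929/8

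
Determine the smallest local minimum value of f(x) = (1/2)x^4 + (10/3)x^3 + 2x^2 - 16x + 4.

Critical points: f'(x) = 2x^3 + 10x^2 + 4x - 16 vanishes at x = -4, -2, 1.
Since f''(x) = 6x^2 + 20x + 4, we get f''(-4) = 20 > 0 ⇒ local minimum; f''(-2) = -12 < 0 ⇒ local maximum; f''(1) = 30 > 0 ⇒ local minimum.
So the smallest local minimum value is f(1) = -37/6.

-37/6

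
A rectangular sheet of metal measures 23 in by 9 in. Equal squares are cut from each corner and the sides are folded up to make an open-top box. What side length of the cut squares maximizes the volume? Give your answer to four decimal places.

1.9875

With cut size x, the volume is V(x) = x(23 − 2x)(9 − 2x) for 0 < x < 4.5.
V'(x) = 12x^2 − 128x + 207. Setting V'(x) = 0 gives x ≈ 1.9875 (the root in (0, 4.5)).
V''(x) = 24x − 128 is negative there, so this is the maximum; V ≈ 190.0062.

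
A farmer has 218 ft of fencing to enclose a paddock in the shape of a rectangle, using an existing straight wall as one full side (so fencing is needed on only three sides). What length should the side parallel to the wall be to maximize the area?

109

Let the sides perpendicular to the wall have length x and the parallel side y, so 2x + y = 218 and the area is A = xy = x(218 − 2x).
A'(x) = 218 − 4x = 0 gives x = 109/2, and A''(x) = −4 < 0 confirms a maximum.
Then y = 218 − 2·109/2 = 109 and A = 11881/2.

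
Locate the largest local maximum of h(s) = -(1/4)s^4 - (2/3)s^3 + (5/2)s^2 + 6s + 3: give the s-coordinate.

Critical points: h'(s) = -s^3 - 2s^2 + 5s + 6 vanishes at s = -3, -1, 2.
h''(s) = -3s^2 - 4s + 5. h''(-3) = -10 < 0 ⇒ local maximum; h''(-1) = 6 > 0 ⇒ local minimum; h''(2) = -15 < 0 ⇒ local maximum.
Thus h has its largest local maximum at s = 2, with value 47/3.

2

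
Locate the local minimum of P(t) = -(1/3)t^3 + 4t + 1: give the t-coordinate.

Critical points: P'(t) = -t^2 + 4 vanishes at t = -2, 2.
Second-derivative test with P''(t) = -2t: P''(-2) = 4 > 0 ⇒ local minimum; P''(2) = -4 < 0 ⇒ local maximum.
So the local minimum value is P(-2) = -13/3.

-2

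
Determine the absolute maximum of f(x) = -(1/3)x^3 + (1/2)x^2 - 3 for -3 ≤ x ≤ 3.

21/2

Differentiating, f'(x) = -x^2 + x; which vanishes at x = 0 and x = 1.
Candidates: f(-3) = 21/2, f(0) = -3, f(1) = -17/6, f(3) = -15/2.
So the maximum is f(-3) = 21/2.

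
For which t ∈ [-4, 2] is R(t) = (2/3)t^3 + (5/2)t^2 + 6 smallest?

The derivative is 2t^2 + 5t, which vanishes at t = -5/2 and t = 0.
Compare values at every candidate in [-4, 2]: R(-4) = 10/3; R(-5/2) = 269/24; R(0) = 6; R(2) = 64/3.
The minimum over the interval is 10/3, attained at t = -4.

-4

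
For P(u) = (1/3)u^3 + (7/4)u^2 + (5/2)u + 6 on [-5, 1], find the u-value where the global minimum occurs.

Differentiating, P'(u) = u^2 + (7/2)u + 5/2; which vanishes at u = -5/2 and u = -1.
Compare values at every candidate in [-5, 1]: P(-5) = -53/12, P(-5/2) = 263/48, P(-1) = 59/12, P(1) = 127/12.
Hence the absolute minimum is -53/12 at u = -5.

-5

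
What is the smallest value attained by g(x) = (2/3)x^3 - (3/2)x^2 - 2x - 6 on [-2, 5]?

-40/3

The derivative is 2x^2 - 3x - 2, which vanishes at x = -1/2 and x = 2.
Evaluating at the critical points and endpoints: g(-2) = -40/3, g(-1/2) = -131/24, g(2) = -32/3, g(5) = 179/6.
So the minimum is g(-2) = -40/3.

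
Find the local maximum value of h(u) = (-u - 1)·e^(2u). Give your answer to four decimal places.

h'(u) = (-1)·e^(2u) + (-u - 1)·2·e^(2u) = (-2u - 3)·e^(2u). Since e^(2u) > 0, the only critical point is u = -3/2.
h''(-3/2) has the same sign as -2 < 0, so this is a local maximum.
h(-3/2) = (1/2)·e^(-3) ≈ 0.0249.

0.0249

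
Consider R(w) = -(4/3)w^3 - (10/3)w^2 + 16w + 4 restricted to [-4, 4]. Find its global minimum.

R'(w) = -4w^2 - (20/3)w + 16, which vanishes at w = -3 and w = 4/3.
Compare values at every candidate in [-4, 4]: R(-4) = -28, R(-3) = -38, R(4/3) = 1316/81, R(4) = -212/3.
The minimum over the interval is -212/3, attained at w = 4.

-212/3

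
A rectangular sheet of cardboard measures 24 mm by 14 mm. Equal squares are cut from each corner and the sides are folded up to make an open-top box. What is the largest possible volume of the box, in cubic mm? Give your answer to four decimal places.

With cut size x, the volume is V(x) = x(24 − 2x)(14 − 2x) for 0 < x < 7.
V'(x) = 12x^2 − 152x + 336. Setting V'(x) = 0 gives x ≈ 2.8532 (the root in (0, 7)).
V''(x) = 24x − 152 is negative there, so this is the maximum; V ≈ 432.8869.

432.8869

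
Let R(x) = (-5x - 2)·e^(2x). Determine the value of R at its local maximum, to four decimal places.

0.4132

By the product rule, R'(x) = (-10x - 9)·e^(2x). Since e^(2x) > 0, the only critical point is x = -9/10.
R''(-9/10) has the same sign as -10 < 0, so this is a local maximum.
R(-9/10) = (5/2)·e^(-9/5) ≈ 0.4132.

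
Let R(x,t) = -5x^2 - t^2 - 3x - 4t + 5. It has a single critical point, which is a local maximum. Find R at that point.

189/20

∂R/∂x = -10x - 3 = 0 and ∂R/∂t = -2t - 4 = 0, so (x, t) = (-3/10, -2).
The Hessian has R_{xx} = -10, R_{tt} = -2, R_{xt} = 0, giving D = 20 > 0 with R_{xx} < 0, so the point is a local maximum.
R(-3/10, -2) = 189/20.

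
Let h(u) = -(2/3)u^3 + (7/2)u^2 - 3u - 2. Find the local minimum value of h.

h'(u) = -2u^2 + 7u - 3. Setting h'(u) = 0 gives u ∈ {1/2, 3}.
Since h''(u) = -4u + 7, we get h''(1/2) = 5 > 0 ⇒ local minimum; h''(3) = -5 < 0 ⇒ local maximum.
Thus h has its local minimum at u = 1/2, with value -65/24.

-65/24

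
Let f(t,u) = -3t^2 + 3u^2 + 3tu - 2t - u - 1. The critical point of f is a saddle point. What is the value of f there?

-14/15

∂f/∂t = -6t + 3u - 2 = 0 and ∂f/∂u = 3t + 6u - 1 = 0, so (t, u) = (-1/5, 4/15).
The Hessian has f_{tt} = -6, f_{uu} = 6, f_{tu} = 3, giving D = -45 < 0, so the point is a saddle point.
f(-1/5, 4/15) = -14/15.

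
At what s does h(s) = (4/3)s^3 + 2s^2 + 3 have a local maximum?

-1

h'(s) = 4s^2 + 4s = 0 at s = -1, 0.
h''(s) = 8s + 4. h''(-1) = -4 < 0 ⇒ local maximum; h''(0) = 4 > 0 ⇒ local minimum.
Thus h has its local maximum at s = -1, with value 11/3.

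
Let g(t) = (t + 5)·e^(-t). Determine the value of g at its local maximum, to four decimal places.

g'(t) = 1·e^(-t) + (t + 5)·(-1)·e^(-t) = (-t - 4)·e^(-t). Since e^(-t) > 0, the only critical point is t = -4.
g''(-4) has the same sign as -1 < 0, so this is a local maximum.
g(-4) = (1)·e^(4) ≈ 54.5982.

54.5982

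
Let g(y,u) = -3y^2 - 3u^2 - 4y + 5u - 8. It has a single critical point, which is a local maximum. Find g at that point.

∂g/∂y = -6y - 4 = 0 and ∂g/∂u = -6u + 5 = 0, so (y, u) = (-2/3, 5/6).
The Hessian has g_{yy} = -6, g_{uu} = -6, g_{yu} = 0, giving D = 36 > 0 with g_{yy} < 0, so the point is a local maximum.
g(-2/3, 5/6) = -55/12.

-55/12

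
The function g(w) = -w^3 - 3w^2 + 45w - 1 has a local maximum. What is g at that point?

Critical points: g'(w) = -3w^2 - 6w + 45 vanishes at w = -5, 3.
Second-derivative test with g''(w) = -6w - 6: g''(-5) = 24 > 0 ⇒ local minimum; g''(3) = -24 < 0 ⇒ local maximum.
The local maximum is g(3) = 80.

80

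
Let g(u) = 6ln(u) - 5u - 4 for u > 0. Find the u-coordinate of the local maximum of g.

g'(u) = 6/u − 5 = 0 gives u = 6/5.
g''(u) = -6/u², which is negative for u > 0, so this is a local maximum.
g(6/5) = 6·ln(6/5) - 6 - 4 ≈ -8.9061.

6/5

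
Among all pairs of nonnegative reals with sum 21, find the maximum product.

With x + y = 21, the product is P(x) = x(21 − x).
P'(x) = 21 − 2x = 0 gives x = 21/2; P'' = −2 < 0, so this is the maximum.
P = 21/2·21/2 = 441/4.

441/4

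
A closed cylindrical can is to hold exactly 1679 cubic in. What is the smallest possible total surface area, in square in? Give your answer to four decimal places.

782.0149

With radius r and height h, πr²h = 1679 so h = 1679/(πr²), and S(r) = 2πr² + 2πrh = 2πr² + 2·1679/r.
S'(r) = 4πr − 2·1679/r² = 0 ⇒ r³ = 1679/(2π), so r ≈ 6.4411 and h = 2r ≈ 12.8821.
S''(r) = 4π + 4·1679/r³ > 0, so this is the minimum; S ≈ 782.0149.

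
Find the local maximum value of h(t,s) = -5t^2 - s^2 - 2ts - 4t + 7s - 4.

∂h/∂t = -10t - 2s - 4 = 0 and ∂h/∂s = -2t - 2s + 7 = 0, so (t, s) = (-11/8, 39/8).
The Hessian has h_{tt} = -10, h_{ss} = -2, h_{ts} = -2, giving D = 16 > 0 with h_{tt} < 0, so the point is a local maximum.
h(-11/8, 39/8) = 253/16.

253/16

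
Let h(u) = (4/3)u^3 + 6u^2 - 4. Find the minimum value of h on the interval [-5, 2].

-62/3

h'(u) = 4u^2 + 12u, which vanishes at u = -3 and u = 0.
Evaluating at the critical points and endpoints: h(-5) = -62/3, h(-3) = 14, h(0) = -4, h(2) = 92/3.
Hence the absolute minimum is -62/3 at u = -5.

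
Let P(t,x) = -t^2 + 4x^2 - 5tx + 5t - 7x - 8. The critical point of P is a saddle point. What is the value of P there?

∂P/∂t = -2t - 5x + 5 = 0 and ∂P/∂x = -5t + 8x - 7 = 0, so (t, x) = (5/41, 39/41).
The Hessian has P_{tt} = -2, P_{xx} = 8, P_{tx} = -5, giving D = -41 < 0, so the point is a saddle point.
P(5/41, 39/41) = -452/41.

-452/41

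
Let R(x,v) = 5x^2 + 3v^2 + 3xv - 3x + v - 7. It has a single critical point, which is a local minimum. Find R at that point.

∂R/∂x = 10x + 3v - 3 = 0 and ∂R/∂v = 3x + 6v + 1 = 0, so (x, v) = (7/17, -19/51).
The Hessian has R_{xx} = 10, R_{vv} = 6, R_{xv} = 3, giving D = 51 > 0 with R_{xx} > 0, so the point is a local minimum.
R(7/17, -19/51) = -398/51.

-398/51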